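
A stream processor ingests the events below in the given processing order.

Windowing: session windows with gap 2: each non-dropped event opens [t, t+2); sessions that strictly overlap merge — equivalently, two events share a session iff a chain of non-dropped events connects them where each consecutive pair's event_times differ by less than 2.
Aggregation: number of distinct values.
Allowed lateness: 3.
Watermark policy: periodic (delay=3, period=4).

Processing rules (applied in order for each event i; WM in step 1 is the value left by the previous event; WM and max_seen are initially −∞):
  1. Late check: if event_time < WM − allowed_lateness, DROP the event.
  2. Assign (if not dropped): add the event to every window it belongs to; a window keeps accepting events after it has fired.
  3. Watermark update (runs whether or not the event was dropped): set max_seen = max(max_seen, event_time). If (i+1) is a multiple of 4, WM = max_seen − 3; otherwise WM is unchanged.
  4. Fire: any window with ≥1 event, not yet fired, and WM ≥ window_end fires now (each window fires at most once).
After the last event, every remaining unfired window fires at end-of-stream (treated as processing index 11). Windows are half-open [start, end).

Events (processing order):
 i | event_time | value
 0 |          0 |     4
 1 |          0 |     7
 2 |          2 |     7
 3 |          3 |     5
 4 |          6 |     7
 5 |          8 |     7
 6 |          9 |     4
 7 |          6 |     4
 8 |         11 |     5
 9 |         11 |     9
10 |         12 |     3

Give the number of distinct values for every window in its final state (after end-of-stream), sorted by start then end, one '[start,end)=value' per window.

i=0 t=0 v=4: → [0,2); WM=−∞
i=1 t=0 v=7: → [0,2); WM=−∞
i=2 t=2 v=7: → [2,4); WM=−∞
i=3 t=3 v=5: → [2,5); WM=0
i=4 t=6 v=7: → [6,8); WM=0
i=5 t=8 v=7: → [8,10); WM=0
i=6 t=9 v=4: → [8,11); WM=0
i=7 t=6 v=4: → [6,8); WM=6
i=8 t=11 v=5: → [11,13); WM=6
i=9 t=11 v=9: → [11,13); WM=6
i=10 t=12 v=3: → [11,14); WM=6

[0,2)=2 [2,5)=2 [6,8)=2 [8,11)=2 [11,14)=3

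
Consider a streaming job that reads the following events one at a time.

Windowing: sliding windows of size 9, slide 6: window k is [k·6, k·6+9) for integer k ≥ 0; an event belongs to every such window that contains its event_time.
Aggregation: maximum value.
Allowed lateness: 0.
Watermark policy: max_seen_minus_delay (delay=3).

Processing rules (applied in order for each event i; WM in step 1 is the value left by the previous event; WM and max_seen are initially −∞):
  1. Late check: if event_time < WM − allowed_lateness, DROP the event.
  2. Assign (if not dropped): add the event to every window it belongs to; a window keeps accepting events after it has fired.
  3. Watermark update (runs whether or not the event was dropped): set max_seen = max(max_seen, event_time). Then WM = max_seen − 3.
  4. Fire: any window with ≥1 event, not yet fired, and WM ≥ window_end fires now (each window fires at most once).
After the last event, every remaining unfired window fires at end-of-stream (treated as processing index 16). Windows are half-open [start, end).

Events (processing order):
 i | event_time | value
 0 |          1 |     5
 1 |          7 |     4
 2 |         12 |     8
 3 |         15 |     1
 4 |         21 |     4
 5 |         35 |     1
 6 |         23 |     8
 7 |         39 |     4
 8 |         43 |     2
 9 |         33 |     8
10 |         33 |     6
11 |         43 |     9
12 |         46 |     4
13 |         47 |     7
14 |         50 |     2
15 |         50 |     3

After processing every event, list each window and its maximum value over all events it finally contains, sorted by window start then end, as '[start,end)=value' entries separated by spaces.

[0,9)=5 [6,15)=8 [12,21)=8 [18,27)=4 [30,39)=1 [36,45)=9 [42,51)=9 [48,57)=3

i=0 t=1 v=5: → [0,9); WM=-2
i=1 t=7 v=4: → [6,15),[0,9); WM=4
i=2 t=12 v=8: → [12,21),[6,15); WM=9; [0,9) fires=5
i=3 t=15 v=1: → [12,21); WM=12
i=4 t=21 v=4: → [18,27); WM=18; [6,15) fires=8
i=5 t=35 v=1: → [30,39); WM=32; [12,21) fires=8 [18,27) fires=4
i=6 t=23 v=8: DROP (t<32-0); WM=32
i=7 t=39 v=4: → [36,45); WM=36
i=8 t=43 v=2: → [42,51),[36,45); WM=40; [30,39) fires=1
i=9 t=33 v=8: DROP (t<40-0); WM=40
i=10 t=33 v=6: DROP (t<40-0); WM=40
i=11 t=43 v=9: → [42,51),[36,45); WM=40
i=12 t=46 v=4: → [42,51); WM=43
i=13 t=47 v=7: → [42,51); WM=44
i=14 t=50 v=2: → [48,57),[42,51); WM=47; [36,45) fires=9
i=15 t=50 v=3: → [48,57),[42,51); WM=47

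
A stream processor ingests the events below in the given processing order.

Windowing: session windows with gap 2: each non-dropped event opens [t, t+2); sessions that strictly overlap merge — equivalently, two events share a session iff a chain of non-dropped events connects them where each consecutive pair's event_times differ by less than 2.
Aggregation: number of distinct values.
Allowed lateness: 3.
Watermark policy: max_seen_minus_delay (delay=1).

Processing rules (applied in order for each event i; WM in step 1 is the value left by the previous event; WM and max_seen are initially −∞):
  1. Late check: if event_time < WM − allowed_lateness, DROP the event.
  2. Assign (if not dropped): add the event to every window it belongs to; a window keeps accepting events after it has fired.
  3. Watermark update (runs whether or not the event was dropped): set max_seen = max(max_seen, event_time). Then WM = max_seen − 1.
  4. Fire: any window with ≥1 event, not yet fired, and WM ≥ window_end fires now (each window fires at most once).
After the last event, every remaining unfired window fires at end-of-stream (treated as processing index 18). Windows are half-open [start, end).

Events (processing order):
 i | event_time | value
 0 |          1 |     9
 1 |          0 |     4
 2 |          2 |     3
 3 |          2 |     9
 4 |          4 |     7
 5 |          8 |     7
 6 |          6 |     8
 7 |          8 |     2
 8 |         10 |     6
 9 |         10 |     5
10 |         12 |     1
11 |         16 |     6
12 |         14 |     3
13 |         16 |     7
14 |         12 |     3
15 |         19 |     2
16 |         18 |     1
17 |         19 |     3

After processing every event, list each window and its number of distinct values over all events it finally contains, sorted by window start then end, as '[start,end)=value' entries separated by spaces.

[0,4)=3 [4,6)=1 [6,8)=1 [8,10)=2 [10,12)=2 [12,14)=2 [14,16)=1 [16,18)=2 [18,21)=3

i=0 t=1 v=9: → [1,3); WM=0
i=1 t=0 v=4: → [0,3); WM=0
i=2 t=2 v=3: → [0,4); WM=1
i=3 t=2 v=9: → [0,4); WM=1
i=4 t=4 v=7: → [4,6); WM=3
i=5 t=8 v=7: → [8,10); WM=7
i=6 t=6 v=8: → [6,8); WM=7
i=7 t=8 v=2: → [8,10); WM=7
i=8 t=10 v=6: → [10,12); WM=9
i=9 t=10 v=5: → [10,12); WM=9
i=10 t=12 v=1: → [12,14); WM=11
i=11 t=16 v=6: → [16,18); WM=15
i=12 t=14 v=3: → [14,16); WM=15
i=13 t=16 v=7: → [16,18); WM=15
i=14 t=12 v=3: → [12,14); WM=15
i=15 t=19 v=2: → [19,21); WM=18
i=16 t=18 v=1: → [18,21); WM=18
i=17 t=19 v=3: → [18,21); WM=18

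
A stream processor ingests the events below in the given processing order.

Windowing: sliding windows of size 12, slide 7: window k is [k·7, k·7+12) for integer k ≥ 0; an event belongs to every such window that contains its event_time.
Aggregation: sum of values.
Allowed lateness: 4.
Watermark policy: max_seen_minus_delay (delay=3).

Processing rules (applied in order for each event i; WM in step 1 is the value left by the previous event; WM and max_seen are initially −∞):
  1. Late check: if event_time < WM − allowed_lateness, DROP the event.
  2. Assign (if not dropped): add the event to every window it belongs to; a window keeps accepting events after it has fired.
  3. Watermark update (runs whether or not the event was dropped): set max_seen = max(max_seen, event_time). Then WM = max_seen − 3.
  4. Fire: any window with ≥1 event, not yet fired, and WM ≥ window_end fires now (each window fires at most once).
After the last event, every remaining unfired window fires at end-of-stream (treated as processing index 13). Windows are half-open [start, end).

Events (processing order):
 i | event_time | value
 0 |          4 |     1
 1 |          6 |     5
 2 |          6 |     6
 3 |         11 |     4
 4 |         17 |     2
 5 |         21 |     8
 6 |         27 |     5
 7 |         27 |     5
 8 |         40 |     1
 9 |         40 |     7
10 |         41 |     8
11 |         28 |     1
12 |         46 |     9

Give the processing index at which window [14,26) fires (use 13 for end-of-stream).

8

i=0 t=4 v=1: → [0,12); WM=1
i=1 t=6 v=5: → [0,12); WM=3
i=2 t=6 v=6: → [0,12); WM=3
i=3 t=11 v=4: → [7,19),[0,12); WM=8
i=4 t=17 v=2: → [14,26),[7,19); WM=14; [0,12) fires=16
i=5 t=21 v=8: → [21,33),[14,26); WM=18
i=6 t=27 v=5: → [21,33); WM=24; [7,19) fires=6
i=7 t=27 v=5: → [21,33); WM=24
i=8 t=40 v=1: → [35,47); WM=37; [14,26) fires=10 [21,33) fires=18
i=9 t=40 v=7: → [35,47); WM=37
i=10 t=41 v=8: → [35,47); WM=38
i=11 t=28 v=1: DROP (t<38-4); WM=38
i=12 t=46 v=9: → [42,54),[35,47); WM=43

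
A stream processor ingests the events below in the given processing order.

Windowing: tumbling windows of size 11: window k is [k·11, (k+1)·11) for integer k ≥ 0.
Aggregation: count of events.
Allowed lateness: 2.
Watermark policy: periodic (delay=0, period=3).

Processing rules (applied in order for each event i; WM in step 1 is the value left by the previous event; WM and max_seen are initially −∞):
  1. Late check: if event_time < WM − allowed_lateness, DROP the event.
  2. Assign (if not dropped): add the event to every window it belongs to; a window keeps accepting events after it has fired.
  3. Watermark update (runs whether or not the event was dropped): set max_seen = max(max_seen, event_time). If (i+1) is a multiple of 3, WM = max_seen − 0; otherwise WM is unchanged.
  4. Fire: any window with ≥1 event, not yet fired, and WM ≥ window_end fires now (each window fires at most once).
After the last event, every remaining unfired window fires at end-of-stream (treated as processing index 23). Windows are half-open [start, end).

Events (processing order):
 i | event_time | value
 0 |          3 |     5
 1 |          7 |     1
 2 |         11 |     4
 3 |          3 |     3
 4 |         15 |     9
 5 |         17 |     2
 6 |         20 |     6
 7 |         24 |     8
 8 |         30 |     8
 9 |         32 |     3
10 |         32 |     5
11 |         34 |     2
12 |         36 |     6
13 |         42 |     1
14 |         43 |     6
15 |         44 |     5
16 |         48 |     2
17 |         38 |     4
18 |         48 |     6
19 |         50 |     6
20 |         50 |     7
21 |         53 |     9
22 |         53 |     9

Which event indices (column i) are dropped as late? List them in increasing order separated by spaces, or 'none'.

3 17

i=0 t=3 v=5: → [0,11); WM=−∞
i=1 t=7 v=1: → [0,11); WM=−∞
i=2 t=11 v=4: → [11,22); WM=11; [0,11) fires=2
i=3 t=3 v=3: DROP (t<11-2); WM=11
i=4 t=15 v=9: → [11,22); WM=11
i=5 t=17 v=2: → [11,22); WM=17
i=6 t=20 v=6: → [11,22); WM=17
i=7 t=24 v=8: → [22,33); WM=17
i=8 t=30 v=8: → [22,33); WM=30; [11,22) fires=4
i=9 t=32 v=3: → [22,33); WM=30
i=10 t=32 v=5: → [22,33); WM=30
i=11 t=34 v=2: → [33,44); WM=34; [22,33) fires=4
i=12 t=36 v=6: → [33,44); WM=34
i=13 t=42 v=1: → [33,44); WM=34
i=14 t=43 v=6: → [33,44); WM=43
i=15 t=44 v=5: → [44,55); WM=43
i=16 t=48 v=2: → [44,55); WM=43
i=17 t=38 v=4: DROP (t<43-2); WM=48; [33,44) fires=4
i=18 t=48 v=6: → [44,55); WM=48
i=19 t=50 v=6: → [44,55); WM=48
i=20 t=50 v=7: → [44,55); WM=50
i=21 t=53 v=9: → [44,55); WM=50
i=22 t=53 v=9: → [44,55); WM=50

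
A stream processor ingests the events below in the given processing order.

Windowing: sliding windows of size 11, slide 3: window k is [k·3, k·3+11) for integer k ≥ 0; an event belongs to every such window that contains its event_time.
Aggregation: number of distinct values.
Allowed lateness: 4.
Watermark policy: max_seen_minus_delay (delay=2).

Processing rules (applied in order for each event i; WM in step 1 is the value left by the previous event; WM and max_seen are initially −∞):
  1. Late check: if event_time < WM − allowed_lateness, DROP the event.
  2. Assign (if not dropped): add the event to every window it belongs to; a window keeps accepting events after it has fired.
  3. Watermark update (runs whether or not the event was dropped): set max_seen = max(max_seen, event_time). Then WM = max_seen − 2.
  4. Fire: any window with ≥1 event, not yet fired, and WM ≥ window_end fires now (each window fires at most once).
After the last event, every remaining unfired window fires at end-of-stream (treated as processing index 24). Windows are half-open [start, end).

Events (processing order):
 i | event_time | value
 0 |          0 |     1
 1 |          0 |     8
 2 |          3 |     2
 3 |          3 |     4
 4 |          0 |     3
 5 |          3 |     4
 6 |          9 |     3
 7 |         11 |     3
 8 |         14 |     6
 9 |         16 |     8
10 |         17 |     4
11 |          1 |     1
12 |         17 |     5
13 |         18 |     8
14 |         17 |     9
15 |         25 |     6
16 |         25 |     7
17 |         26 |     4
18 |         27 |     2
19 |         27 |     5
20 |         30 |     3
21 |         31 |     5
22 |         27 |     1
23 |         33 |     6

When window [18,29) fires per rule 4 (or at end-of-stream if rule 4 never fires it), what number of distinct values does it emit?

i=0 t=0 v=1: → [0,11); WM=-2
i=1 t=0 v=8: → [0,11); WM=-2
i=2 t=3 v=2: → [3,14),[0,11); WM=1
i=3 t=3 v=4: → [3,14),[0,11); WM=1
i=4 t=0 v=3: → [0,11); WM=1
i=5 t=3 v=4: → [3,14),[0,11); WM=1
i=6 t=9 v=3: → [9,20),[6,17),[3,14),[0,11); WM=7
i=7 t=11 v=3: → [9,20),[6,17),[3,14); WM=9
i=8 t=14 v=6: → [12,23),[9,20),[6,17); WM=12; [0,11) fires=5
i=9 t=16 v=8: → [15,26),[12,23),[9,20),[6,17); WM=14; [3,14) fires=3
i=10 t=17 v=4: → [15,26),[12,23),[9,20); WM=15
i=11 t=1 v=1: DROP (t<15-4); WM=15
i=12 t=17 v=5: → [15,26),[12,23),[9,20); WM=15
i=13 t=18 v=8: → [18,29),[15,26),[12,23),[9,20); WM=16
i=14 t=17 v=9: → [15,26),[12,23),[9,20); WM=16
i=15 t=25 v=6: → [24,35),[21,32),[18,29),[15,26); WM=23; [6,17) fires=3 [9,20) fires=6 [12,23) fires=5
i=16 t=25 v=7: → [24,35),[21,32),[18,29),[15,26); WM=23
i=17 t=26 v=4: → [24,35),[21,32),[18,29); WM=24
i=18 t=27 v=2: → [27,38),[24,35),[21,32),[18,29); WM=25
i=19 t=27 v=5: → [27,38),[24,35),[21,32),[18,29); WM=25
i=20 t=30 v=3: → [30,41),[27,38),[24,35),[21,32); WM=28; [15,26) fires=6
i=21 t=31 v=5: → [30,41),[27,38),[24,35),[21,32); WM=29; [18,29) fires=6
i=22 t=27 v=1: → [27,38),[24,35),[21,32),[18,29); WM=29
i=23 t=33 v=6: → [33,44),[30,41),[27,38),[24,35); WM=31

6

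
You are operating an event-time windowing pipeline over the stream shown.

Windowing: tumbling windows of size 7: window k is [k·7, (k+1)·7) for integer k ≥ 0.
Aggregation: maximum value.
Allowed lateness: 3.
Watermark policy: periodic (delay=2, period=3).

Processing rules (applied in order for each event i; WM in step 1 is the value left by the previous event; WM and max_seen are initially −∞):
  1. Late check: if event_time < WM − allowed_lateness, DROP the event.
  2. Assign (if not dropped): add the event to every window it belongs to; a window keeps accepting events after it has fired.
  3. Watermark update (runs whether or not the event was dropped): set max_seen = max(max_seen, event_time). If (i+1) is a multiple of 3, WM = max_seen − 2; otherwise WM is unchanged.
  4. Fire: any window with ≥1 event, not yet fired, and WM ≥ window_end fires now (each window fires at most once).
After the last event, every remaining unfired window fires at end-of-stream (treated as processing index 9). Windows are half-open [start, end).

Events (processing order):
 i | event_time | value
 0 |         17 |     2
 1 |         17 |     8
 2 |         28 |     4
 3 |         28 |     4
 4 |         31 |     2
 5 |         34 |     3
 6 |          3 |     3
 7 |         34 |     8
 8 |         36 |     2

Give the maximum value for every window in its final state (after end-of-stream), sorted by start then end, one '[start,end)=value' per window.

[14,21)=8 [28,35)=8 [35,42)=2

i=0 t=17 v=2: → [14,21); WM=−∞
i=1 t=17 v=8: → [14,21); WM=−∞
i=2 t=28 v=4: → [28,35); WM=26; [14,21) fires=8
i=3 t=28 v=4: → [28,35); WM=26
i=4 t=31 v=2: → [28,35); WM=26
i=5 t=34 v=3: → [28,35); WM=32
i=6 t=3 v=3: DROP (t<32-3); WM=32
i=7 t=34 v=8: → [28,35); WM=32
i=8 t=36 v=2: → [35,42); WM=34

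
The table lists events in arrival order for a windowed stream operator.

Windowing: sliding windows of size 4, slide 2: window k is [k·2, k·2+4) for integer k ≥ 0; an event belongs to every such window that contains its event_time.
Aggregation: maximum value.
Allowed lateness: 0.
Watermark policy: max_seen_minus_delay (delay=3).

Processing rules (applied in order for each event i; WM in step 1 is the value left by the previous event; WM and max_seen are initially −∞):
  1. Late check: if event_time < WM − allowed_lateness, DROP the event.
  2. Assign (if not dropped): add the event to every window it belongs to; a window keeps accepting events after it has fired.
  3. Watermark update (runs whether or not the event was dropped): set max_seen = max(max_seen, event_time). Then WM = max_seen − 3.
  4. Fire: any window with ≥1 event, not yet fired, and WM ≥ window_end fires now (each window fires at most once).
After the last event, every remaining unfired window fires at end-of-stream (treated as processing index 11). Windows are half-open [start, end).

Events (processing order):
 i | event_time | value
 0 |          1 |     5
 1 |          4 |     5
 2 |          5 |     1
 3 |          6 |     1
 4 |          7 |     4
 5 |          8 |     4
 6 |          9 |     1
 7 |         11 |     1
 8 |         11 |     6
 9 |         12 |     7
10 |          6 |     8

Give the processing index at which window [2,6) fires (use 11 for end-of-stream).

i=0 t=1 v=5: → [0,4); WM=-2
i=1 t=4 v=5: → [4,8),[2,6); WM=1
i=2 t=5 v=1: → [4,8),[2,6); WM=2
i=3 t=6 v=1: → [6,10),[4,8); WM=3
i=4 t=7 v=4: → [6,10),[4,8); WM=4; [0,4) fires=5
i=5 t=8 v=4: → [8,12),[6,10); WM=5
i=6 t=9 v=1: → [8,12),[6,10); WM=6; [2,6) fires=5
i=7 t=11 v=1: → [10,14),[8,12); WM=8; [4,8) fires=5
i=8 t=11 v=6: → [10,14),[8,12); WM=8
i=9 t=12 v=7: → [12,16),[10,14); WM=9
i=10 t=6 v=8: DROP (t<9-0); WM=9

6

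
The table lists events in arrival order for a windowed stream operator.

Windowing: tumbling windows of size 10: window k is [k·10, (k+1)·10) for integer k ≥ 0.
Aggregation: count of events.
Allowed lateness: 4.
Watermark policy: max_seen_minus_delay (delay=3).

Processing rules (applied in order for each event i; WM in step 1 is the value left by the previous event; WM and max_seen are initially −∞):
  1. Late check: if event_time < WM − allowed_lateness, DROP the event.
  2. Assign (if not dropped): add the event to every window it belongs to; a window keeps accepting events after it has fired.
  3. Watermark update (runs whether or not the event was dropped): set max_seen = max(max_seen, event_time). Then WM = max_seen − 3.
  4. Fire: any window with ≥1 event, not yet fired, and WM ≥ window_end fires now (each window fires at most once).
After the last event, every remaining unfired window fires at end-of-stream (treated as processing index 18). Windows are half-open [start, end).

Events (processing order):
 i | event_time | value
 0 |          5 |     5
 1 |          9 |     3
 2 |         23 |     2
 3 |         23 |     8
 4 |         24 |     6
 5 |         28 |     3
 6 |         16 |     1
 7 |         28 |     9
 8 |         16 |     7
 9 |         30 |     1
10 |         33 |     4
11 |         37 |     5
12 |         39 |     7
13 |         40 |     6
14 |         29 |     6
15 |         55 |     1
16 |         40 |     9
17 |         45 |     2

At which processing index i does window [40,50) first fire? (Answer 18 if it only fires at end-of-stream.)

i=0 t=5 v=5: → [0,10); WM=2
i=1 t=9 v=3: → [0,10); WM=6
i=2 t=23 v=2: → [20,30); WM=20; [0,10) fires=2
i=3 t=23 v=8: → [20,30); WM=20
i=4 t=24 v=6: → [20,30); WM=21
i=5 t=28 v=3: → [20,30); WM=25
i=6 t=16 v=1: DROP (t<25-4); WM=25
i=7 t=28 v=9: → [20,30); WM=25
i=8 t=16 v=7: DROP (t<25-4); WM=25
i=9 t=30 v=1: → [30,40); WM=27
i=10 t=33 v=4: → [30,40); WM=30; [20,30) fires=5
i=11 t=37 v=5: → [30,40); WM=34
i=12 t=39 v=7: → [30,40); WM=36
i=13 t=40 v=6: → [40,50); WM=37
i=14 t=29 v=6: DROP (t<37-4); WM=37
i=15 t=55 v=1: → [50,60); WM=52; [30,40) fires=4 [40,50) fires=1
i=16 t=40 v=9: DROP (t<52-4); WM=52
i=17 t=45 v=2: DROP (t<52-4); WM=52

15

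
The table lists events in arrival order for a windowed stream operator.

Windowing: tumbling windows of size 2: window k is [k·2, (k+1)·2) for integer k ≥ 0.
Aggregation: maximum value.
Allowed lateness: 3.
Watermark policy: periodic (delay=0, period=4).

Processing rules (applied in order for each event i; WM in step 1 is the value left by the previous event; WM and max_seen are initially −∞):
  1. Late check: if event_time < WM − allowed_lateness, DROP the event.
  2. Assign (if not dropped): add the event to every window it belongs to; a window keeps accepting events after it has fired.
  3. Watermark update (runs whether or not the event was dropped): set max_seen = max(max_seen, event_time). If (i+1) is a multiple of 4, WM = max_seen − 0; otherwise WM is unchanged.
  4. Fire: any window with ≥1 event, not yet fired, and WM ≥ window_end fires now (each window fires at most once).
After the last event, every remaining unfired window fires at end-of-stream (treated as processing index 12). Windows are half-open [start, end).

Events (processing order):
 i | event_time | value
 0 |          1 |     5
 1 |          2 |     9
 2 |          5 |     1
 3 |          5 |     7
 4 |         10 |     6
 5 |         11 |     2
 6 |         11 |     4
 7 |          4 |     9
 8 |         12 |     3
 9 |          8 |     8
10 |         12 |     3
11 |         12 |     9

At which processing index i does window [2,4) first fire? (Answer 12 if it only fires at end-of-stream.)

3

i=0 t=1 v=5: → [0,2); WM=−∞
i=1 t=2 v=9: → [2,4); WM=−∞
i=2 t=5 v=1: → [4,6); WM=−∞
i=3 t=5 v=7: → [4,6); WM=5; [0,2) fires=5 [2,4) fires=9
i=4 t=10 v=6: → [10,12); WM=5
i=5 t=11 v=2: → [10,12); WM=5
i=6 t=11 v=4: → [10,12); WM=5
i=7 t=4 v=9: → [4,6); WM=11; [4,6) fires=9
i=8 t=12 v=3: → [12,14); WM=11
i=9 t=8 v=8: → [8,10); WM=11; [8,10) fires=8
i=10 t=12 v=3: → [12,14); WM=11
i=11 t=12 v=9: → [12,14); WM=12; [10,12) fires=6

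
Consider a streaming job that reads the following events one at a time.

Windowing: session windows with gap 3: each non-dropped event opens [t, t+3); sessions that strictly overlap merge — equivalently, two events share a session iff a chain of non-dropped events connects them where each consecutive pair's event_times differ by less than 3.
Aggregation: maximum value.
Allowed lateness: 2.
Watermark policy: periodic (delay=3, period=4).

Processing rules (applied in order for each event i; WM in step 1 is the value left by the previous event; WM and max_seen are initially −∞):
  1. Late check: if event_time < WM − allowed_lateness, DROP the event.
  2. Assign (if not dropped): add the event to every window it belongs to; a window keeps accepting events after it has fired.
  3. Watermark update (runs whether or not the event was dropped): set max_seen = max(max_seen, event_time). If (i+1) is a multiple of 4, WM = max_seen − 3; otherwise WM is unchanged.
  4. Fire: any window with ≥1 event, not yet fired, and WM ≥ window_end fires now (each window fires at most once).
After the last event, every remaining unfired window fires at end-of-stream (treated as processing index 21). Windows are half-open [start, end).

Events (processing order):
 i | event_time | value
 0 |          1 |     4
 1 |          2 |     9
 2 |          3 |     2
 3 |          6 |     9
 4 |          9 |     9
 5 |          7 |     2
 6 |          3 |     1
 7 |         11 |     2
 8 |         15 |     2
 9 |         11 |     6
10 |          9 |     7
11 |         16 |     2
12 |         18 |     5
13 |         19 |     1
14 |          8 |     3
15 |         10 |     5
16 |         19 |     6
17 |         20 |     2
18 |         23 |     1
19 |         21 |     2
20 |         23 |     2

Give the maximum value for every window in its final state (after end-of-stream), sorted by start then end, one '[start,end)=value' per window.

i=0 t=1 v=4: → [1,4); WM=−∞
i=1 t=2 v=9: → [1,5); WM=−∞
i=2 t=3 v=2: → [1,6); WM=−∞
i=3 t=6 v=9: → [6,9); WM=3
i=4 t=9 v=9: → [9,12); WM=3
i=5 t=7 v=2: → [6,12); WM=3
i=6 t=3 v=1: → [1,6); WM=3
i=7 t=11 v=2: → [6,14); WM=8
i=8 t=15 v=2: → [15,18); WM=8
i=9 t=11 v=6: → [6,14); WM=8
i=10 t=9 v=7: → [6,14); WM=8
i=11 t=16 v=2: → [15,19); WM=13
i=12 t=18 v=5: → [15,21); WM=13
i=13 t=19 v=1: → [15,22); WM=13
i=14 t=8 v=3: DROP (t<13-2); WM=13
i=15 t=10 v=5: DROP (t<13-2); WM=16
i=16 t=19 v=6: → [15,22); WM=16
i=17 t=20 v=2: → [15,23); WM=16
i=18 t=23 v=1: → [23,26); WM=16
i=19 t=21 v=2: → [15,26); WM=20
i=20 t=23 v=2: → [15,26); WM=20

[1,6)=9 [6,14)=9 [15,26)=6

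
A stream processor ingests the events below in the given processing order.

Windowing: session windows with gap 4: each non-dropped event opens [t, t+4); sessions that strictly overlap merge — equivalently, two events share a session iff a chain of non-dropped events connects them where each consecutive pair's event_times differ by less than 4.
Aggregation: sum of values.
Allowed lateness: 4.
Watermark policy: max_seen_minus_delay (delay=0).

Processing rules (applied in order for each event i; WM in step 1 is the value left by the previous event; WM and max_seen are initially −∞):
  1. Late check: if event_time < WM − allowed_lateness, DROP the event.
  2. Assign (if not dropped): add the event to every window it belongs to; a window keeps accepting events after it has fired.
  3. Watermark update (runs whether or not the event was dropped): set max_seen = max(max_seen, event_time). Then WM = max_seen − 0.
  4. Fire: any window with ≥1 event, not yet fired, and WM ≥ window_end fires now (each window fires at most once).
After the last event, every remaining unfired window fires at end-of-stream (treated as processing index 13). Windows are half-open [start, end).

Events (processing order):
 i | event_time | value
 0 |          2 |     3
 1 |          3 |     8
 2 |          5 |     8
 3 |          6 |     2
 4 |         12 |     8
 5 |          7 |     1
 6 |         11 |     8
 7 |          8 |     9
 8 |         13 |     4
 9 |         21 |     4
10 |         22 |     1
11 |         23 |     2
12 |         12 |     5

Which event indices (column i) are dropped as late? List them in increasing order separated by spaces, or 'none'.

i=0 t=2 v=3: → [2,6); WM=2
i=1 t=3 v=8: → [2,7); WM=3
i=2 t=5 v=8: → [2,9); WM=5
i=3 t=6 v=2: → [2,10); WM=6
i=4 t=12 v=8: → [12,16); WM=12
i=5 t=7 v=1: DROP (t<12-4); WM=12
i=6 t=11 v=8: → [11,16); WM=12
i=7 t=8 v=9: → [2,16); WM=12
i=8 t=13 v=4: → [2,17); WM=13
i=9 t=21 v=4: → [21,25); WM=21
i=10 t=22 v=1: → [21,26); WM=22
i=11 t=23 v=2: → [21,27); WM=23
i=12 t=12 v=5: DROP (t<23-4); WM=23

5 12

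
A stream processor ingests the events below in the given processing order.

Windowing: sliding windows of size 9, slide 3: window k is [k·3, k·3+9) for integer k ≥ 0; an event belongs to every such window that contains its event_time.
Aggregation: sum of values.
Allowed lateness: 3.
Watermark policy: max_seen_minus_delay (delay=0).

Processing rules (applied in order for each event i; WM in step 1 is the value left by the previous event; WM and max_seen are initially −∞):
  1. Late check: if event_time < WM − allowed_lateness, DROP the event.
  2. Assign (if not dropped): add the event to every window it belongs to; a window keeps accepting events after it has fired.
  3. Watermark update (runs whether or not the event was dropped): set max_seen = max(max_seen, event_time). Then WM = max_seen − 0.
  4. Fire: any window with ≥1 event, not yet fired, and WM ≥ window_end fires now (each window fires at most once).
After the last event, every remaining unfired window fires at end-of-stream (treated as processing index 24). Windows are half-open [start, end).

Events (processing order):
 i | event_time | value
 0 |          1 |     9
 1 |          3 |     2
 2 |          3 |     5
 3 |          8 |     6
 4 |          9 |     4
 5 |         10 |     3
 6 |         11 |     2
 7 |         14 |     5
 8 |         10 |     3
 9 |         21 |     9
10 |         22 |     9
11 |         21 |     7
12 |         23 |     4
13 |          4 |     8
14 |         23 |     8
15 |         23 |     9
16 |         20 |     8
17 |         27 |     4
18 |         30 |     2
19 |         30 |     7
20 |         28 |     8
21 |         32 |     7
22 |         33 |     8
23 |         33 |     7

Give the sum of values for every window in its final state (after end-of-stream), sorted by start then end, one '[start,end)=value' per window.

i=0 t=1 v=9: → [0,9); WM=1
i=1 t=3 v=2: → [3,12),[0,9); WM=3
i=2 t=3 v=5: → [3,12),[0,9); WM=3
i=3 t=8 v=6: → [6,15),[3,12),[0,9); WM=8
i=4 t=9 v=4: → [9,18),[6,15),[3,12); WM=9; [0,9) fires=22
i=5 t=10 v=3: → [9,18),[6,15),[3,12); WM=10
i=6 t=11 v=2: → [9,18),[6,15),[3,12); WM=11
i=7 t=14 v=5: → [12,21),[9,18),[6,15); WM=14; [3,12) fires=22
i=8 t=10 v=3: DROP (t<14-3); WM=14
i=9 t=21 v=9: → [21,30),[18,27),[15,24); WM=21; [6,15) fires=20 [9,18) fires=14 [12,21) fires=5
i=10 t=22 v=9: → [21,30),[18,27),[15,24); WM=22
i=11 t=21 v=7: → [21,30),[18,27),[15,24); WM=22
i=12 t=23 v=4: → [21,30),[18,27),[15,24); WM=23
i=13 t=4 v=8: DROP (t<23-3); WM=23
i=14 t=23 v=8: → [21,30),[18,27),[15,24); WM=23
i=15 t=23 v=9: → [21,30),[18,27),[15,24); WM=23
i=16 t=20 v=8: → [18,27),[15,24),[12,21); WM=23
i=17 t=27 v=4: → [27,36),[24,33),[21,30); WM=27; [15,24) fires=54 [18,27) fires=54
i=18 t=30 v=2: → [30,39),[27,36),[24,33); WM=30; [21,30) fires=50
i=19 t=30 v=7: → [30,39),[27,36),[24,33); WM=30
i=20 t=28 v=8: → [27,36),[24,33),[21,30); WM=30
i=21 t=32 v=7: → [30,39),[27,36),[24,33); WM=32
i=22 t=33 v=8: → [33,42),[30,39),[27,36); WM=33; [24,33) fires=28
i=23 t=33 v=7: → [33,42),[30,39),[27,36); WM=33

[0,9)=22 [3,12)=22 [6,15)=20 [9,18)=14 [12,21)=13 [15,24)=54 [18,27)=54 [21,30)=58 [24,33)=28 [27,36)=43 [30,39)=31 [33,42)=15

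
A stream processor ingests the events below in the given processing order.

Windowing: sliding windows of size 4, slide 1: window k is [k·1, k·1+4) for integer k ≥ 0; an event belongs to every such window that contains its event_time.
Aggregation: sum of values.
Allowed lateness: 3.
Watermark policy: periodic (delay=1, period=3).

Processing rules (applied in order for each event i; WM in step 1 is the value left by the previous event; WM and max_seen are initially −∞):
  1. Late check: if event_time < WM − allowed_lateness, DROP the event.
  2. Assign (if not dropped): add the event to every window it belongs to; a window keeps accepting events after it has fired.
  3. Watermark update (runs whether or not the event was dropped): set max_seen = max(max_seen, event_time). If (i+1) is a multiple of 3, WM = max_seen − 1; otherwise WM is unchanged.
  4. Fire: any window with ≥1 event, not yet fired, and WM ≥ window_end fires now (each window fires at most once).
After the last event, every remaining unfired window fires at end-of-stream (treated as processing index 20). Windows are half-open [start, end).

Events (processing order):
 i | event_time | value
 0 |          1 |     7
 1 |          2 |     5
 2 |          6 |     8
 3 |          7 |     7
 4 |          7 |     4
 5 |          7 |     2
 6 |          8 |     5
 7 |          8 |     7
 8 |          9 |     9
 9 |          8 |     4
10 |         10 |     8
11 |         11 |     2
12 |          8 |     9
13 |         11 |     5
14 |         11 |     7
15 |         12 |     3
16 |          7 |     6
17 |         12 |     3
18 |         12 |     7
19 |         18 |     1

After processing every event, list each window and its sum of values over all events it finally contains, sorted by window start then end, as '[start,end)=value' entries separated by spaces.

i=0 t=1 v=7: → [1,5),[0,4); WM=−∞
i=1 t=2 v=5: → [2,6),[1,5),[0,4); WM=−∞
i=2 t=6 v=8: → [6,10),[5,9),[4,8),[3,7); WM=5; [0,4) fires=12 [1,5) fires=12
i=3 t=7 v=7: → [7,11),[6,10),[5,9),[4,8); WM=5
i=4 t=7 v=4: → [7,11),[6,10),[5,9),[4,8); WM=5
i=5 t=7 v=2: → [7,11),[6,10),[5,9),[4,8); WM=6; [2,6) fires=5
i=6 t=8 v=5: → [8,12),[7,11),[6,10),[5,9); WM=6
i=7 t=8 v=7: → [8,12),[7,11),[6,10),[5,9); WM=6
i=8 t=9 v=9: → [9,13),[8,12),[7,11),[6,10); WM=8; [3,7) fires=8 [4,8) fires=21
i=9 t=8 v=4: → [8,12),[7,11),[6,10),[5,9); WM=8
i=10 t=10 v=8: → [10,14),[9,13),[8,12),[7,11); WM=8
i=11 t=11 v=2: → [11,15),[10,14),[9,13),[8,12); WM=10; [5,9) fires=37 [6,10) fires=46
i=12 t=8 v=9: → [8,12),[7,11),[6,10),[5,9); WM=10
i=13 t=11 v=5: → [11,15),[10,14),[9,13),[8,12); WM=10
i=14 t=11 v=7: → [11,15),[10,14),[9,13),[8,12); WM=10
i=15 t=12 v=3: → [12,16),[11,15),[10,14),[9,13); WM=10
i=16 t=7 v=6: → [7,11),[6,10),[5,9),[4,8); WM=10
i=17 t=12 v=3: → [12,16),[11,15),[10,14),[9,13); WM=11; [7,11) fires=61
i=18 t=12 v=7: → [12,16),[11,15),[10,14),[9,13); WM=11
i=19 t=18 v=1: → [18,22),[17,21),[16,20),[15,19); WM=11

[0,4)=12 [1,5)=12 [2,6)=5 [3,7)=8 [4,8)=27 [5,9)=52 [6,10)=61 [7,11)=61 [8,12)=56 [9,13)=44 [10,14)=35 [11,15)=27 [12,16)=13 [15,19)=1 [16,20)=1 [17,21)=1 [18,22)=1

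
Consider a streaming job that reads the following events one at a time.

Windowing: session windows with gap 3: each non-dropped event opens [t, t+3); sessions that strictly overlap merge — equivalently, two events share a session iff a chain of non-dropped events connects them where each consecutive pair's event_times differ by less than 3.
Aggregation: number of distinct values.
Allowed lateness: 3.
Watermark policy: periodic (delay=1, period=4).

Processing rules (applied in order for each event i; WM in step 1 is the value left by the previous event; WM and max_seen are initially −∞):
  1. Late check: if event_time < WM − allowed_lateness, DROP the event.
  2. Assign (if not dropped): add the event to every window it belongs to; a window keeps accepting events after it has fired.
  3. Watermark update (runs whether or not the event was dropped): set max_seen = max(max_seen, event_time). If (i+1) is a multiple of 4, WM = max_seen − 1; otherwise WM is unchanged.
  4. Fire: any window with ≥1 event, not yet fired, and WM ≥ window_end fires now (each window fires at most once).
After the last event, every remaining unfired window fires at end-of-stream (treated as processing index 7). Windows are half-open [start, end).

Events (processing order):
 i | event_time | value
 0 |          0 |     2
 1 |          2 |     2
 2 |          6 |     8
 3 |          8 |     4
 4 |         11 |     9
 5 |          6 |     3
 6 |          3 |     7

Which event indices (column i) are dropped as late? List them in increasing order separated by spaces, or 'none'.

i=0 t=0 v=2: → [0,3); WM=−∞
i=1 t=2 v=2: → [0,5); WM=−∞
i=2 t=6 v=8: → [6,9); WM=−∞
i=3 t=8 v=4: → [6,11); WM=7
i=4 t=11 v=9: → [11,14); WM=7
i=5 t=6 v=3: → [6,11); WM=7
i=6 t=3 v=7: DROP (t<7-3); WM=7

6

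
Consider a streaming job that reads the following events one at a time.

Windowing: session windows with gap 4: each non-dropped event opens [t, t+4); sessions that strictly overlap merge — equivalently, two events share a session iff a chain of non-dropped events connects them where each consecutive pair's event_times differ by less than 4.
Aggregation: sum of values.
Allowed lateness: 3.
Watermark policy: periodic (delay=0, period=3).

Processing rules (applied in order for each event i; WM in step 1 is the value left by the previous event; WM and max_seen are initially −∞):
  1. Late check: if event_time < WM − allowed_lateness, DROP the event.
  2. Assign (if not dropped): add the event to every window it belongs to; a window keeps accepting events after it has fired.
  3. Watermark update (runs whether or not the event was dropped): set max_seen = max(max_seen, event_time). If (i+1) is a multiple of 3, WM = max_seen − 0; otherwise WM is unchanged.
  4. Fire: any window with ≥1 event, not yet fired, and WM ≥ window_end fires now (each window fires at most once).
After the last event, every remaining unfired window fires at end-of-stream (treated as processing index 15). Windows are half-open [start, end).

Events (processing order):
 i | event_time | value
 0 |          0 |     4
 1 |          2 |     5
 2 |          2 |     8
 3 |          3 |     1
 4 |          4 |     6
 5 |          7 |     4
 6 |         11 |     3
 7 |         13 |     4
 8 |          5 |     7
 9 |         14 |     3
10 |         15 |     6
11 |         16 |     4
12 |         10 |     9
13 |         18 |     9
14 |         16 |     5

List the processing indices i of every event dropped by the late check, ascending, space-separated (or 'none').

12

i=0 t=0 v=4: → [0,4); WM=−∞
i=1 t=2 v=5: → [0,6); WM=−∞
i=2 t=2 v=8: → [0,6); WM=2
i=3 t=3 v=1: → [0,7); WM=2
i=4 t=4 v=6: → [0,8); WM=2
i=5 t=7 v=4: → [0,11); WM=7
i=6 t=11 v=3: → [11,15); WM=7
i=7 t=13 v=4: → [11,17); WM=7
i=8 t=5 v=7: → [0,11); WM=13
i=9 t=14 v=3: → [11,18); WM=13
i=10 t=15 v=6: → [11,19); WM=13
i=11 t=16 v=4: → [11,20); WM=16
i=12 t=10 v=9: DROP (t<16-3); WM=16
i=13 t=18 v=9: → [11,22); WM=16
i=14 t=16 v=5: → [11,22); WM=18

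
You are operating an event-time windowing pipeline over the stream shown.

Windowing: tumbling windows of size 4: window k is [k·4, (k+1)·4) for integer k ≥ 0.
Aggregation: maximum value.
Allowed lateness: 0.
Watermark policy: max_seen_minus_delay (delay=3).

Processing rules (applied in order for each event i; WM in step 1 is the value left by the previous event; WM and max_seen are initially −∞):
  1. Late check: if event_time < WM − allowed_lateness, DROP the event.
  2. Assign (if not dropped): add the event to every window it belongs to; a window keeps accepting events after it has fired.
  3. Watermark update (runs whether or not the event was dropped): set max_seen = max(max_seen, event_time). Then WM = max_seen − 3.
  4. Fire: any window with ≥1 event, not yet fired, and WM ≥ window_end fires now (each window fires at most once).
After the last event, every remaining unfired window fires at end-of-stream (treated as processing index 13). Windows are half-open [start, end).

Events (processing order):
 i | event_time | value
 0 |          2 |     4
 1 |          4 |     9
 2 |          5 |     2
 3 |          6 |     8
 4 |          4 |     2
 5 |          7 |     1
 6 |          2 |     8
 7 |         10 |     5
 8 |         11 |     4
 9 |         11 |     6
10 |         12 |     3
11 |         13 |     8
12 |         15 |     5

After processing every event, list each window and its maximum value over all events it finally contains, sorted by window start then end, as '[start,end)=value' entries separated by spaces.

[0,4)=4 [4,8)=9 [8,12)=6 [12,16)=8

i=0 t=2 v=4: → [0,4); WM=-1
i=1 t=4 v=9: → [4,8); WM=1
i=2 t=5 v=2: → [4,8); WM=2
i=3 t=6 v=8: → [4,8); WM=3
i=4 t=4 v=2: → [4,8); WM=3
i=5 t=7 v=1: → [4,8); WM=4; [0,4) fires=4
i=6 t=2 v=8: DROP (t<4-0); WM=4
i=7 t=10 v=5: → [8,12); WM=7
i=8 t=11 v=4: → [8,12); WM=8; [4,8) fires=9
i=9 t=11 v=6: → [8,12); WM=8
i=10 t=12 v=3: → [12,16); WM=9
i=11 t=13 v=8: → [12,16); WM=10
i=12 t=15 v=5: → [12,16); WM=12; [8,12) fires=6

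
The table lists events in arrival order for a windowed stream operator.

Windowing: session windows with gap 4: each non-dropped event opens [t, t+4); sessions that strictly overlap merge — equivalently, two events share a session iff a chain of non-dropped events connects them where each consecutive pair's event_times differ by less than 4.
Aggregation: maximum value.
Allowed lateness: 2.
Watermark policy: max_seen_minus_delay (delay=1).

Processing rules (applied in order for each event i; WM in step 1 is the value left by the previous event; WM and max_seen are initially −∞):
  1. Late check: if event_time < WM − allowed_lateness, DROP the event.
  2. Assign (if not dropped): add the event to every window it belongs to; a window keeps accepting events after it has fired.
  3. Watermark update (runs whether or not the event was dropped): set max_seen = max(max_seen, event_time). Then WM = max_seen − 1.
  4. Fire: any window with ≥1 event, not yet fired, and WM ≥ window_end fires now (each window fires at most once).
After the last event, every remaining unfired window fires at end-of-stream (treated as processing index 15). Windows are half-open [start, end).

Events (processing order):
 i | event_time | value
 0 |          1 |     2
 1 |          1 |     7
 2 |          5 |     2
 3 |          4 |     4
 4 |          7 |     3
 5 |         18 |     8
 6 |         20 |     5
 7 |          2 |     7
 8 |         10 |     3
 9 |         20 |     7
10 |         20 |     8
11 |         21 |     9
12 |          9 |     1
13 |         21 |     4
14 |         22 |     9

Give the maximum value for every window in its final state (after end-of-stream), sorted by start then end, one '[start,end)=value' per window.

[1,11)=7 [18,26)=9

i=0 t=1 v=2: → [1,5); WM=0
i=1 t=1 v=7: → [1,5); WM=0
i=2 t=5 v=2: → [5,9); WM=4
i=3 t=4 v=4: → [1,9); WM=4
i=4 t=7 v=3: → [1,11); WM=6
i=5 t=18 v=8: → [18,22); WM=17
i=6 t=20 v=5: → [18,24); WM=19
i=7 t=2 v=7: DROP (t<19-2); WM=19
i=8 t=10 v=3: DROP (t<19-2); WM=19
i=9 t=20 v=7: → [18,24); WM=19
i=10 t=20 v=8: → [18,24); WM=19
i=11 t=21 v=9: → [18,25); WM=20
i=12 t=9 v=1: DROP (t<20-2); WM=20
i=13 t=21 v=4: → [18,25); WM=20
i=14 t=22 v=9: → [18,26); WM=21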